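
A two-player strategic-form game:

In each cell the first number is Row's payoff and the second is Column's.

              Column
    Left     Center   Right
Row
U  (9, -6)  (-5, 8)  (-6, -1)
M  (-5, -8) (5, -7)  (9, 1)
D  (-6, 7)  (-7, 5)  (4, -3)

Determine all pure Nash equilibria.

For each player, find the best response to each opponent profile; mutual best responses are the pure NE.
Row against Left: payoffs 9, -5, -6 → best response U.
Row against Center: payoffs -5, 5, -7 → best response M.
Row against Right: payoffs -6, 9, 4 → best response M.
Column against U: payoffs -6, 8, -1 → best response Center.
Column against M: payoffs -8, -7, 1 → best response Right.
Column against D: payoffs 7, 5, -3 → best response Left.
Mutual best responses: (M, Right).

(M, Right)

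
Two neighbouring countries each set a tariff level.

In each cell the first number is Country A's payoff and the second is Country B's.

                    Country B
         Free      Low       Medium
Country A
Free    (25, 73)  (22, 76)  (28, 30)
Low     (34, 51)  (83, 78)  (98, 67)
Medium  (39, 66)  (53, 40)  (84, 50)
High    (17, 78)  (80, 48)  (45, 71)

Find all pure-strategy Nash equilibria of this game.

(Free, Free): Country A can switch to Low (25 → 34). Not NE.
(Free, Low): Country A can switch to Low (22 → 83). Not NE.
(Free, Medium): Country A can switch to Low (28 → 98). Not NE.
(Low, Free): Country A can switch to Medium (34 → 39). Not NE.
(Low, Low): Country A gets 83, best alternative 80; Country B gets 78, best alternative 67. No profitable deviation — NE.
(Low, Medium): Country B can switch to Low (67 → 78). Not NE.
(Medium, Free): Country A gets 39, best alternative 34; Country B gets 66, best alternative 50. No profitable deviation — NE.
(Medium, Low): Country A can switch to Low (53 → 83). Not NE.
(The remaining 4 profiles each have a profitable deviation by the same check.)

The pure Nash equilibria are (Low, Low); (Medium, Free).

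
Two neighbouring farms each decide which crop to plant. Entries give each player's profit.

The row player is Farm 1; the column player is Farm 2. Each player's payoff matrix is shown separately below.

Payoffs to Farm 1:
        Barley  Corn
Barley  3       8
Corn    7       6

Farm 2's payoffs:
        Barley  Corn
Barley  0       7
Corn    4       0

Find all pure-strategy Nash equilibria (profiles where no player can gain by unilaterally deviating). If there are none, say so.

Mark each player's best response to every combination of opponents' strategies; a profile where every player is best-responding is a pure Nash equilibrium.
Farm 1 against Barley: payoffs 3, 7 → best response Corn.
Farm 1 against Corn: payoffs 8, 6 → best response Barley.
Farm 2 against Barley: payoffs 0, 7 → best response Corn.
Farm 2 against Corn: payoffs 4, 0 → best response Barley.
Mutual best responses: (Barley, Corn); (Corn, Barley).

(Barley, Corn) and (Corn, Barley)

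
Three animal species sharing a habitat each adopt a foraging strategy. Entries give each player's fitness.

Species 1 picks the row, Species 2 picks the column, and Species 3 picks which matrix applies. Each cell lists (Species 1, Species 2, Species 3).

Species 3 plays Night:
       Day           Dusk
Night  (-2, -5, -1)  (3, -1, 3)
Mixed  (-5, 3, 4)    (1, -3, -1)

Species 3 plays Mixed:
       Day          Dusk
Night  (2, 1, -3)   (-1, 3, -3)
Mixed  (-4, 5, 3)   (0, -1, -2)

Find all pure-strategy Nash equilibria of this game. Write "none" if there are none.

The unique pure-strategy Nash equilibrium is (Night, Dusk, Night).

Species 1 against (Day, Night): payoffs -2, -5 → best response Night.
Species 1 against (Day, Mixed): payoffs 2, -4 → best response Night.
Species 1 against (Dusk, Night): payoffs 3, 1 → best response Night.
Species 1 against (Dusk, Mixed): payoffs -1, 0 → best response Mixed.
Species 2 against (Night, Night): payoffs -5, -1 → best response Dusk.
Species 2 against (Night, Mixed): payoffs 1, 3 → best response Dusk.
Species 2 against (Mixed, Night): payoffs 3, -3 → best response Day.
Species 2 against (Mixed, Mixed): payoffs 5, -1 → best response Day.
Species 3 against (Night, Day): payoffs -1, -3 → best response Night.
Species 3 against (Night, Dusk): payoffs 3, -3 → best response Night.
Species 3 against (Mixed, Day): payoffs 4, 3 → best response Night.
Species 3 against (Mixed, Dusk): payoffs -1, -2 → best response Night.
Mutual best responses: (Night, Dusk, Night).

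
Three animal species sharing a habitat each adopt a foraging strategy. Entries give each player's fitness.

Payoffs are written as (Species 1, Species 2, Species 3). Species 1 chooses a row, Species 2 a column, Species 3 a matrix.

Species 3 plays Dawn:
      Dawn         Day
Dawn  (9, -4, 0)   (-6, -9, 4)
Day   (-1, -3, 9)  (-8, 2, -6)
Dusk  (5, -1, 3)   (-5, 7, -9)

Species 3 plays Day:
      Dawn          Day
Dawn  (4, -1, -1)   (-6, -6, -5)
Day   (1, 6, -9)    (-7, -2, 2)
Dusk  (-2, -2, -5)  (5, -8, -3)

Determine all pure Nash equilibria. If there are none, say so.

Pure NE: (Dawn, Dawn, Dawn)

For each player, find the best response to each opponent profile; mutual best responses are the pure NE.
Species 1 against (Dawn, Dawn): payoffs 9, -1, 5 → best response Dawn.
Species 1 against (Dawn, Day): payoffs 4, 1, -2 → best response Dawn.
Species 1 against (Day, Dawn): payoffs -6, -8, -5 → best response Dusk.
Species 1 against (Day, Day): payoffs -6, -7, 5 → best response Dusk.
Species 2 against (Dawn, Dawn): payoffs -4, -9 → best response Dawn.
Species 2 against (Dawn, Day): payoffs -1, -6 → best response Dawn.
Species 2 against (Day, Dawn): payoffs -3, 2 → best response Day.
Species 2 against (Day, Day): payoffs 6, -2 → best response Dawn.
Species 2 against (Dusk, Dawn): payoffs -1, 7 → best response Day.
Species 2 against (Dusk, Day): payoffs -2, -8 → best response Dawn.
Species 3 against (Dawn, Dawn): payoffs 0, -1 → best response Dawn.
Species 3 against (Dawn, Day): payoffs 4, -5 → best response Dawn.
Species 3 against (Day, Dawn): payoffs 9, -9 → best response Dawn.
Species 3 against (Day, Day): payoffs -6, 2 → best response Day.
Species 3 against (Dusk, Dawn): payoffs 3, -5 → best response Dawn.
Species 3 against (Dusk, Day): payoffs -9, -3 → best response Day.
Mutual best responses: (Dawn, Dawn, Dawn).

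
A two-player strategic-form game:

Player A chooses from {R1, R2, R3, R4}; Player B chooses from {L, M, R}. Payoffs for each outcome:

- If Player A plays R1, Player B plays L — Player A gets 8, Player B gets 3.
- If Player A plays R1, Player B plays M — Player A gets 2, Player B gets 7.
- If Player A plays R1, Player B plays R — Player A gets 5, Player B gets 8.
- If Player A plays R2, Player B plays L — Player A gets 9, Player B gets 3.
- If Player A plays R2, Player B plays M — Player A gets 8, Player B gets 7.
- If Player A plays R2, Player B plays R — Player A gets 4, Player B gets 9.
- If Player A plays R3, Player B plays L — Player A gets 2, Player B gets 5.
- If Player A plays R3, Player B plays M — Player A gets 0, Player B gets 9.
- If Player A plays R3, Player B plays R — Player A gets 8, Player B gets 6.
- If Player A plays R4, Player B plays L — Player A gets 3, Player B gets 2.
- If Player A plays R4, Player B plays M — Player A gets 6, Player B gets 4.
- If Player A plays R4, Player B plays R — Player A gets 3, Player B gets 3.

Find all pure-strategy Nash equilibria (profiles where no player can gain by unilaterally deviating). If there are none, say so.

Player A against L: payoffs 8, 9, 2, 3 → best response R2.
Player A against M: payoffs 2, 8, 0, 6 → best response R2.
Player A against R: payoffs 5, 4, 8, 3 → best response R3.
Player B against R1: payoffs 3, 7, 8 → best response R.
Player B against R2: payoffs 3, 7, 9 → best response R.
Player B against R3: payoffs 5, 9, 6 → best response M.
Player B against R4: payoffs 2, 4, 3 → best response M.
No profile is a mutual best response for all players.

There is no pure-strategy Nash equilibrium.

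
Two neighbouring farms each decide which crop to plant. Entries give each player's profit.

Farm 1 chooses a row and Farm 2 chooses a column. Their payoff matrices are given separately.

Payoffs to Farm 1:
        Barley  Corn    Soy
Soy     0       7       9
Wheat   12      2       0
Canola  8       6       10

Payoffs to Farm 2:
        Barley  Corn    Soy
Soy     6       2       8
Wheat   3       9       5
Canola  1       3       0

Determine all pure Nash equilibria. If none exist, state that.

Farm 1 against Barley: payoffs 0, 12, 8 → best response Wheat.
Farm 1 against Corn: payoffs 7, 2, 6 → best response Soy.
Farm 1 against Soy: payoffs 9, 0, 10 → best response Canola.
Farm 2 against Soy: payoffs 6, 2, 8 → best response Soy.
Farm 2 against Wheat: payoffs 3, 9, 5 → best response Corn.
Farm 2 against Canola: payoffs 1, 3, 0 → best response Corn.
No profile is a mutual best response for all players.

none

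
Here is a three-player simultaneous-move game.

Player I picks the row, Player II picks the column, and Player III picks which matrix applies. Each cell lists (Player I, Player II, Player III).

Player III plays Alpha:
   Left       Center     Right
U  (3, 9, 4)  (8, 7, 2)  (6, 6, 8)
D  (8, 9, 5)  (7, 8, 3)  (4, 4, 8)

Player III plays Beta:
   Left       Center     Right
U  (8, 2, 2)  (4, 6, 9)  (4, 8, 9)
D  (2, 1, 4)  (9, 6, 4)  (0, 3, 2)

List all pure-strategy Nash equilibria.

The pure Nash equilibria are (U, Right, Beta); (D, Left, Alpha); (D, Center, Beta).

(U, Left, Alpha): Player I can switch to D (3 → 8). Not NE.
(U, Left, Beta): Player II can switch to Center (2 → 6). Not NE.
(U, Center, Alpha): Player II can switch to Left (7 → 9). Not NE.
(U, Center, Beta): Player I can switch to D (4 → 9). Not NE.
(U, Right, Alpha): Player II can switch to Left (6 → 9). Not NE.
(U, Right, Beta): Player I gets 4, best alternative 0; Player II gets 8, best alternative 6; Player III gets 9, best alternative 8. No profitable deviation — NE.
(D, Left, Alpha): Player I gets 8, best alternative 3; Player II gets 9, best alternative 8; Player III gets 5, best alternative 4. No profitable deviation — NE.
(D, Left, Beta): Player I can switch to U (2 → 8). Not NE.
(D, Center, Beta): Player I gets 9, best alternative 4; Player II gets 6, best alternative 3; Player III gets 4, best alternative 3. No profitable deviation — NE.
(The remaining 3 profiles each have a profitable deviation by the same check.)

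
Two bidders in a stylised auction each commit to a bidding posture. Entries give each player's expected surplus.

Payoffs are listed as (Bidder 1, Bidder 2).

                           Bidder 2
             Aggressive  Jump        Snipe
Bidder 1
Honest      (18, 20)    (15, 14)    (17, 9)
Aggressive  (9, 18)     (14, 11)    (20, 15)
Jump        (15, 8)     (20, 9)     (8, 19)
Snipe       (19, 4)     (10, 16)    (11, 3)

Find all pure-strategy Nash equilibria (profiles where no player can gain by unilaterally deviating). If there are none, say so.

No pure-strategy Nash equilibrium.

(Honest, Aggressive): Bidder 1 can switch to Snipe (18 → 19). Not NE.
(Honest, Jump): Bidder 1 can switch to Jump (15 → 20). Not NE.
(Honest, Snipe): Bidder 1 can switch to Aggressive (17 → 20). Not NE.
(Aggressive, Aggressive): Bidder 1 can switch to Honest (9 → 18). Not NE.
(Aggressive, Jump): Bidder 1 can switch to Honest (14 → 15). Not NE.
(Aggressive, Snipe): Bidder 2 can switch to Aggressive (15 → 18). Not NE.
(Jump, Aggressive): Bidder 1 can switch to Honest (15 → 18). Not NE.
(Jump, Jump): Bidder 2 can switch to Snipe (9 → 19). Not NE.
(Jump, Snipe): Bidder 1 can switch to Honest (8 → 17). Not NE.
(Snipe, Aggressive): Bidder 2 can switch to Jump (4 → 16). Not NE.
(Snipe, Jump): Bidder 1 can switch to Honest (10 → 15). Not NE.
(Snipe, Snipe): Bidder 1 can switch to Honest (11 → 17). Not NE.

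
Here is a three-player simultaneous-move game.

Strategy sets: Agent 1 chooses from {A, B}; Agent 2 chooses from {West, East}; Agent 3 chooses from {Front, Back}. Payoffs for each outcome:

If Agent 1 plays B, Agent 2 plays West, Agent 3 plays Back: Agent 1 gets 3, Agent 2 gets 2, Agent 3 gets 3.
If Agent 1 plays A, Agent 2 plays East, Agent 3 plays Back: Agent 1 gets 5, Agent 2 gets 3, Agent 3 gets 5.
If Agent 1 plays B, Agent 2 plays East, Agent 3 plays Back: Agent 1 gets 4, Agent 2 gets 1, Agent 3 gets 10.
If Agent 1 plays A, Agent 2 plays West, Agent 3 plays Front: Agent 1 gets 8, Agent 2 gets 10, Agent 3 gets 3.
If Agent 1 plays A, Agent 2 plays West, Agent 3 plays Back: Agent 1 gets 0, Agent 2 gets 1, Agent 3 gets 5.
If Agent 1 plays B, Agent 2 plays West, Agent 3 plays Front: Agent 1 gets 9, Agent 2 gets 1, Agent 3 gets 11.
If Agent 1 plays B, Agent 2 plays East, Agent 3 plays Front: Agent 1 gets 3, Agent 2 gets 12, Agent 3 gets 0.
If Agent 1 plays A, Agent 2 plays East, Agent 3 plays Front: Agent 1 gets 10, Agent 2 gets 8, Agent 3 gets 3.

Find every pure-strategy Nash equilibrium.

The unique pure-strategy Nash equilibrium is (A, East, Back).

For each strategy profile, look for a profitable unilateral deviation.
(A, West, Front): Agent 1 can switch to B (8 → 9). Not NE.
(A, West, Back): Agent 1 can switch to B (0 → 3). Not NE.
(A, East, Front): Agent 2 can switch to West (8 → 10). Not NE.
(A, East, Back): Agent 1 gets 5, best alternative 4; Agent 2 gets 3, best alternative 1; Agent 3 gets 5, best alternative 3. No profitable deviation — NE.
(B, West, Front): Agent 2 can switch to East (1 → 12). Not NE.
(B, West, Back): Agent 3 can switch to Front (3 → 11). Not NE.
(B, East, Front): Agent 1 can switch to A (3 → 10). Not NE.
(B, East, Back): Agent 1 can switch to A (4 → 5). Not NE.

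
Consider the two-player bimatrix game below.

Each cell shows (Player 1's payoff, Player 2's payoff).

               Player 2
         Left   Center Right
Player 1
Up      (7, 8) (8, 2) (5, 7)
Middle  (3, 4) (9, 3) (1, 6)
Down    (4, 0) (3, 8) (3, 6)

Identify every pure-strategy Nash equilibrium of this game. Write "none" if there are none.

Pure NE: (Up, Left)

For each player, find the best response to each opponent profile; mutual best responses are the pure NE.
Player 1 against Left: payoffs 7, 3, 4 → best response Up.
Player 1 against Center: payoffs 8, 9, 3 → best response Middle.
Player 1 against Right: payoffs 5, 1, 3 → best response Up.
Player 2 against Up: payoffs 8, 2, 7 → best response Left.
Player 2 against Middle: payoffs 4, 3, 6 → best response Right.
Player 2 against Down: payoffs 0, 8, 6 → best response Center.
Mutual best responses: (Up, Left).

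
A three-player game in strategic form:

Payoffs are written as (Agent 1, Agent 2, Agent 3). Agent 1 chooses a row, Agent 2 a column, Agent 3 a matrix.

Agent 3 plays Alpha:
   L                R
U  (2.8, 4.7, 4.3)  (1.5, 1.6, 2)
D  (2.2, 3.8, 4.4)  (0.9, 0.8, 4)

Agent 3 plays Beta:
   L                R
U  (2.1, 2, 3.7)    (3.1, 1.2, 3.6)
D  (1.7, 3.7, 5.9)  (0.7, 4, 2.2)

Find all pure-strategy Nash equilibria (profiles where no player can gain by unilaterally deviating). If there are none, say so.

Agent 1 against (L, Alpha): payoffs 2.8, 2.2 → best response U.
Agent 1 against (L, Beta): payoffs 2.1, 1.7 → best response U.
Agent 1 against (R, Alpha): payoffs 1.5, 0.9 → best response U.
Agent 1 against (R, Beta): payoffs 3.1, 0.7 → best response U.
Agent 2 against (U, Alpha): payoffs 4.7, 1.6 → best response L.
Agent 2 against (U, Beta): payoffs 2, 1.2 → best response L.
Agent 2 against (D, Alpha): payoffs 3.8, 0.8 → best response L.
Agent 2 against (D, Beta): payoffs 3.7, 4 → best response R.
Agent 3 against (U, L): payoffs 4.3, 3.7 → best response Alpha.
Agent 3 against (U, R): payoffs 2, 3.6 → best response Beta.
Agent 3 against (D, L): payoffs 4.4, 5.9 → best response Beta.
Agent 3 against (D, R): payoffs 4, 2.2 → best response Alpha.
Mutual best responses: (U, L, Alpha).

Pure NE: (U, L, Alpha)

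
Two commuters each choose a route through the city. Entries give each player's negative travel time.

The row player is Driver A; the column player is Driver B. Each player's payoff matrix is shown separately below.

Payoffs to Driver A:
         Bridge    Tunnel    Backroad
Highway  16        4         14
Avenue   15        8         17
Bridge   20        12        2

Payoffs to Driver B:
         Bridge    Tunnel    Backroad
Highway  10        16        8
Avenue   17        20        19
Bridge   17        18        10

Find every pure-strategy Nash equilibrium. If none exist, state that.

The unique pure-strategy Nash equilibrium is (Bridge, Tunnel).

(Highway, Bridge): Driver A can switch to Bridge (16 → 20). Not NE.
(Highway, Tunnel): Driver A can switch to Avenue (4 → 8). Not NE.
(Highway, Backroad): Driver A can switch to Avenue (14 → 17). Not NE.
(Avenue, Bridge): Driver A can switch to Highway (15 → 16). Not NE.
(Avenue, Tunnel): Driver A can switch to Bridge (8 → 12). Not NE.
(Avenue, Backroad): Driver B can switch to Tunnel (19 → 20). Not NE.
(Bridge, Bridge): Driver B can switch to Tunnel (17 → 18). Not NE.
(Bridge, Tunnel): Driver A gets 12, best alternative 8; Driver B gets 18, best alternative 17. No profitable deviation — NE.
(Bridge, Backroad): Driver A can switch to Highway (2 → 14). Not NE.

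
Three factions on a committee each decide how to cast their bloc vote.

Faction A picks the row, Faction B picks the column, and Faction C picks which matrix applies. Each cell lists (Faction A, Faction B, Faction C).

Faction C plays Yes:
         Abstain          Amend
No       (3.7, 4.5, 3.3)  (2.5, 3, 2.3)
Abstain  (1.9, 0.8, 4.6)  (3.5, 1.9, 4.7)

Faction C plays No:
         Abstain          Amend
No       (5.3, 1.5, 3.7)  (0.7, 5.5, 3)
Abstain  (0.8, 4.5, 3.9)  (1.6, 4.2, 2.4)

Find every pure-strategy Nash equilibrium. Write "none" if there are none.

Pure NE: (Abstain, Amend, Yes)

For each player, find the best response to each opponent profile; mutual best responses are the pure NE.
Faction A against (Abstain, Yes): payoffs 3.7, 1.9 → best response No.
Faction A against (Abstain, No): payoffs 5.3, 0.8 → best response No.
Faction A against (Amend, Yes): payoffs 2.5, 3.5 → best response Abstain.
Faction A against (Amend, No): payoffs 0.7, 1.6 → best response Abstain.
Faction B against (No, Yes): payoffs 4.5, 3 → best response Abstain.
Faction B against (No, No): payoffs 1.5, 5.5 → best response Amend.
Faction B against (Abstain, Yes): payoffs 0.8, 1.9 → best response Amend.
Faction B against (Abstain, No): payoffs 4.5, 4.2 → best response Abstain.
Faction C against (No, Abstain): payoffs 3.3, 3.7 → best response No.
Faction C against (No, Amend): payoffs 2.3, 3 → best response No.
Faction C against (Abstain, Abstain): payoffs 4.6, 3.9 → best response Yes.
Faction C against (Abstain, Amend): payoffs 4.7, 2.4 → best response Yes.
Mutual best responses: (Abstain, Amend, Yes).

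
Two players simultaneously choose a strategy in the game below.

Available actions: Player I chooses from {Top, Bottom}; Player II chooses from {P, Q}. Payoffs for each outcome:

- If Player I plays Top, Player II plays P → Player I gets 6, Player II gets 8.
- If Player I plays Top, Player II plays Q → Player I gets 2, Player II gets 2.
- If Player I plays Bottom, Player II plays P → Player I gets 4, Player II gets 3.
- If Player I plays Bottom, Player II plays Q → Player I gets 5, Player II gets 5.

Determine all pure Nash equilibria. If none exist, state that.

(Top, P): Player I gets 6, best alternative 4; Player II gets 8, best alternative 2. No profitable deviation — NE.
(Top, Q): Player I can switch to Bottom (2 → 5). Not NE.
(Bottom, P): Player I can switch to Top (4 → 6). Not NE.
(Bottom, Q): Player I gets 5, best alternative 2; Player II gets 5, best alternative 3. No profitable deviation — NE.

The pure Nash equilibria are (Top, P), (Bottom, Q).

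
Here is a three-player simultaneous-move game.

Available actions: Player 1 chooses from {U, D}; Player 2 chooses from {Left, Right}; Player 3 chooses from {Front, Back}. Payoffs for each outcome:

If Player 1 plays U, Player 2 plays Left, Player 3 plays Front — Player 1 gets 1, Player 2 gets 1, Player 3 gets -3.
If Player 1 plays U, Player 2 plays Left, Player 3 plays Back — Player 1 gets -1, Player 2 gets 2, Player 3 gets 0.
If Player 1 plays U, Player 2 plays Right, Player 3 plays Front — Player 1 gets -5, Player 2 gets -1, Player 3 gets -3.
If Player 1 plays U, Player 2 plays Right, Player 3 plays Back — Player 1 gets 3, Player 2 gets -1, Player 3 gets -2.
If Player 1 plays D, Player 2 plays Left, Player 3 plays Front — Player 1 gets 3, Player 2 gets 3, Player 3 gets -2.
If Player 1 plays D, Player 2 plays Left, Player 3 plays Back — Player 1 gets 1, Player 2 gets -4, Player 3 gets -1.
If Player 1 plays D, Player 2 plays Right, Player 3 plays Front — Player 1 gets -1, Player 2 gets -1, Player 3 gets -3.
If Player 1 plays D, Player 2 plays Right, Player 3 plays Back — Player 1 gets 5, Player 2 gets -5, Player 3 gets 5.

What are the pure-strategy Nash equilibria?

(U, Left, Front): Player 1 can switch to D (1 → 3). Not NE.
(U, Left, Back): Player 1 can switch to D (-1 → 1). Not NE.
(U, Right, Front): Player 1 can switch to D (-5 → -1). Not NE.
(U, Right, Back): Player 1 can switch to D (3 → 5). Not NE.
(D, Left, Front): Player 3 can switch to Back (-2 → -1). Not NE.
(D, Left, Back): Player 1 gets 1, best alternative -1; Player 2 gets -4, best alternative -5; Player 3 gets -1, best alternative -2. No profitable deviation — NE.
(D, Right, Front): Player 2 can switch to Left (-1 → 3). Not NE.
(D, Right, Back): Player 2 can switch to Left (-5 → -4). Not NE.

(D, Left, Back)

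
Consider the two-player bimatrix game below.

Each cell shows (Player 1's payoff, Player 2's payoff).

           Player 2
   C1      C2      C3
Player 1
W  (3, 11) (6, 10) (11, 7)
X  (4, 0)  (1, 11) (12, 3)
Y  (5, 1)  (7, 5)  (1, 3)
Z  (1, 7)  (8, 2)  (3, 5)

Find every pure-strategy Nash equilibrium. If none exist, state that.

There is no pure-strategy Nash equilibrium.

Player 1 against C1: payoffs 3, 4, 5, 1 → best response Y.
Player 1 against C2: payoffs 6, 1, 7, 8 → best response Z.
Player 1 against C3: payoffs 11, 12, 1, 3 → best response X.
Player 2 against W: payoffs 11, 10, 7 → best response C1.
Player 2 against X: payoffs 0, 11, 3 → best response C2.
Player 2 against Y: payoffs 1, 5, 3 → best response C2.
Player 2 against Z: payoffs 7, 2, 5 → best response C1.
No profile is a mutual best response for all players.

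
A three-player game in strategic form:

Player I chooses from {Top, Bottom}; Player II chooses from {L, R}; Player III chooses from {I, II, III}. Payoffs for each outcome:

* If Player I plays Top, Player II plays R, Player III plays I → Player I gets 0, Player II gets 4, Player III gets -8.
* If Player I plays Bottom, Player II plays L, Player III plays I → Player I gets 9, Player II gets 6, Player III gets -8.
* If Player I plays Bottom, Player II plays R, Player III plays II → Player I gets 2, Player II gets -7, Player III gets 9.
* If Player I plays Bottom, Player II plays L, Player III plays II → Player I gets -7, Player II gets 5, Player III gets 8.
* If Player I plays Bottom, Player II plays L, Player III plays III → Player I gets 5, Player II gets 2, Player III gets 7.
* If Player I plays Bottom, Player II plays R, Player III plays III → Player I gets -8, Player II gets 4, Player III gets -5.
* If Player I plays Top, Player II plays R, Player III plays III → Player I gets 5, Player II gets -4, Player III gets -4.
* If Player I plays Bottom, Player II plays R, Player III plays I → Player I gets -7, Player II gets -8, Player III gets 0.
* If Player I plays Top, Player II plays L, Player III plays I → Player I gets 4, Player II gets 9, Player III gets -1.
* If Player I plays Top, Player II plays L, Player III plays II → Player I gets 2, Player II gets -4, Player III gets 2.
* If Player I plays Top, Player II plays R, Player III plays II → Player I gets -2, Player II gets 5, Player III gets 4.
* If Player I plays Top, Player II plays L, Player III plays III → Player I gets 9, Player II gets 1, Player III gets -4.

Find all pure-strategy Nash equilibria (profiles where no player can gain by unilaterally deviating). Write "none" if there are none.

none

(Top, L, I): Player I can switch to Bottom (4 → 9). Not NE.
(Top, L, II): Player II can switch to R (-4 → 5). Not NE.
(Top, L, III): Player III can switch to I (-4 → -1). Not NE.
(Top, R, I): Player II can switch to L (4 → 9). Not NE.
(Top, R, II): Player I can switch to Bottom (-2 → 2). Not NE.
(Top, R, III): Player II can switch to L (-4 → 1). Not NE.
(Bottom, L, I): Player III can switch to II (-8 → 8). Not NE.
(Bottom, L, II): Player I can switch to Top (-7 → 2). Not NE.
(Bottom, L, III): Player I can switch to Top (5 → 9). Not NE.
(Bottom, R, I): Player I can switch to Top (-7 → 0). Not NE.
(Bottom, R, II): Player II can switch to L (-7 → 5). Not NE.
(Bottom, R, III): Player I can switch to Top (-8 → 5). Not NE.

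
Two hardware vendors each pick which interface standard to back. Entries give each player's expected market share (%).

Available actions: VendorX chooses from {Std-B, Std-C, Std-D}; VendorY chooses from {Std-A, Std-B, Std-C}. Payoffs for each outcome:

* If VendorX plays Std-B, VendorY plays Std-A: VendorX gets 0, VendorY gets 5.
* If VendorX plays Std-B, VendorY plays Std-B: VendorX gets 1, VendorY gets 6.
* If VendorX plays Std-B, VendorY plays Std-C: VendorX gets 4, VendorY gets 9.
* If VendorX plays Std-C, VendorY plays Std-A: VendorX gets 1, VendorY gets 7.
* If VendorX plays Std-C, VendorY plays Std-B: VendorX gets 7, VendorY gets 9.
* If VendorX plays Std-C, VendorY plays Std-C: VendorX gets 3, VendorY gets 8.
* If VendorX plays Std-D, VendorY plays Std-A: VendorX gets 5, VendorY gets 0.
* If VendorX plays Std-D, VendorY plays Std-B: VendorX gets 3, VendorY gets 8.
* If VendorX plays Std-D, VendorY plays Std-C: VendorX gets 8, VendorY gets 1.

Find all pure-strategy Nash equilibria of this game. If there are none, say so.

VendorX against Std-A: payoffs 0, 1, 5 → best response Std-D.
VendorX against Std-B: payoffs 1, 7, 3 → best response Std-C.
VendorX against Std-C: payoffs 4, 3, 8 → best response Std-D.
VendorY against Std-B: payoffs 5, 6, 9 → best response Std-C.
VendorY against Std-C: payoffs 7, 9, 8 → best response Std-B.
VendorY against Std-D: payoffs 0, 8, 1 → best response Std-B.
Mutual best responses: (Std-C, Std-B).

Pure NE: (Std-C, Std-B)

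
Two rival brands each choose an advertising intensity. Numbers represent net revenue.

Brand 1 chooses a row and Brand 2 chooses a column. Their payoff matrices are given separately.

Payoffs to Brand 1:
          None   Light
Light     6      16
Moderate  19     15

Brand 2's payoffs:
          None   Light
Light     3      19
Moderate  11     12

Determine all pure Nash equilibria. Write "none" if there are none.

Brand 1 against None: payoffs 6, 19 → best response Moderate.
Brand 1 against Light: payoffs 16, 15 → best response Light.
Brand 2 against Light: payoffs 3, 19 → best response Light.
Brand 2 against Moderate: payoffs 11, 12 → best response Light.
Mutual best responses: (Light, Light).

The unique pure-strategy Nash equilibrium is (Light, Light).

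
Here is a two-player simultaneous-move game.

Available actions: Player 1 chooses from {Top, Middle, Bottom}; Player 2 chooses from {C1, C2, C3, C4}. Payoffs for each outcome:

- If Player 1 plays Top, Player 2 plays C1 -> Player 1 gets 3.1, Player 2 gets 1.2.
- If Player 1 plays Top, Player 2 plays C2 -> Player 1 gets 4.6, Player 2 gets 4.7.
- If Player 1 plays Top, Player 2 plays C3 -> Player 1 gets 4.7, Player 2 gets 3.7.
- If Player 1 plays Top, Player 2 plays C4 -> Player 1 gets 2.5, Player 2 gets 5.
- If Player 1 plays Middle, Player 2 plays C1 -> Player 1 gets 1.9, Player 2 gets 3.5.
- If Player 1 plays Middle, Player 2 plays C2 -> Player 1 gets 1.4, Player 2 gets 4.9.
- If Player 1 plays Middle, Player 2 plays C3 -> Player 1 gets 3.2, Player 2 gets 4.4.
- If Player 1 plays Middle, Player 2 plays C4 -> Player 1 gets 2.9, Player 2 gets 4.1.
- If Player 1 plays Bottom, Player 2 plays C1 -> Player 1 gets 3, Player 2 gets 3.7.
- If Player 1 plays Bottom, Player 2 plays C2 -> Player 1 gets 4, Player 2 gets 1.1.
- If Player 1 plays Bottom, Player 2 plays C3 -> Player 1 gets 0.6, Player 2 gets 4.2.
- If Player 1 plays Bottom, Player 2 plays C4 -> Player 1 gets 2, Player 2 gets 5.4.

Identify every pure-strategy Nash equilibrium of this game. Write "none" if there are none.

There is no pure-strategy Nash equilibrium.

(Top, C1): Player 2 can switch to C2 (1.2 → 4.7). Not NE.
(Top, C2): Player 2 can switch to C4 (4.7 → 5). Not NE.
(Top, C3): Player 2 can switch to C2 (3.7 → 4.7). Not NE.
(Top, C4): Player 1 can switch to Middle (2.5 → 2.9). Not NE.
(Middle, C1): Player 1 can switch to Top (1.9 → 3.1). Not NE.
(Middle, C2): Player 1 can switch to Top (1.4 → 4.6). Not NE.
(Middle, C3): Player 1 can switch to Top (3.2 → 4.7). Not NE.
(Middle, C4): Player 2 can switch to C2 (4.1 → 4.9). Not NE.
(Bottom, C1): Player 1 can switch to Top (3 → 3.1). Not NE.
(Bottom, C2): Player 1 can switch to Top (4 → 4.6). Not NE.
(The remaining 2 profiles each have a profitable deviation by the same check.)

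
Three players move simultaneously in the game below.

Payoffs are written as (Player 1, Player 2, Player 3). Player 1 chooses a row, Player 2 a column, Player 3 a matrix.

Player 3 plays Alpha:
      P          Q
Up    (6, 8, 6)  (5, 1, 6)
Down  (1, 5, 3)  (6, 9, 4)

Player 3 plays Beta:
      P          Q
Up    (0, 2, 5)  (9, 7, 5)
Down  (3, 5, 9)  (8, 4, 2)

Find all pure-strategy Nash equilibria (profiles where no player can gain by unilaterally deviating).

(Up, P, Alpha) and (Down, P, Beta) and (Down, Q, Alpha)

Player 1 against (P, Alpha): payoffs 6, 1 → best response Up.
Player 1 against (P, Beta): payoffs 0, 3 → best response Down.
Player 1 against (Q, Alpha): payoffs 5, 6 → best response Down.
Player 1 against (Q, Beta): payoffs 9, 8 → best response Up.
Player 2 against (Up, Alpha): payoffs 8, 1 → best response P.
Player 2 against (Up, Beta): payoffs 2, 7 → best response Q.
Player 2 against (Down, Alpha): payoffs 5, 9 → best response Q.
Player 2 against (Down, Beta): payoffs 5, 4 → best response P.
Player 3 against (Up, P): payoffs 6, 5 → best response Alpha.
Player 3 against (Up, Q): payoffs 6, 5 → best response Alpha.
Player 3 against (Down, P): payoffs 3, 9 → best response Beta.
Player 3 against (Down, Q): payoffs 4, 2 → best response Alpha.
Mutual best responses: (Up, P, Alpha); (Down, P, Beta); (Down, Q, Alpha).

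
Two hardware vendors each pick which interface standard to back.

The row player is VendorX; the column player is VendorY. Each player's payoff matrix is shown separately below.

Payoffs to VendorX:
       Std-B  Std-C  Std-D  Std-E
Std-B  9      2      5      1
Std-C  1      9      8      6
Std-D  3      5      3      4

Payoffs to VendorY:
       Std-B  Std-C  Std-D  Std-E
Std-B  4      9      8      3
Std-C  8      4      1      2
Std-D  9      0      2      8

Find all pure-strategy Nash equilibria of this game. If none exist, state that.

There is no pure-strategy Nash equilibrium.

(Std-B, Std-B): VendorY can switch to Std-C (4 → 9). Not NE.
(Std-B, Std-C): VendorX can switch to Std-C (2 → 9). Not NE.
(Std-B, Std-D): VendorX can switch to Std-C (5 → 8). Not NE.
(Std-B, Std-E): VendorX can switch to Std-C (1 → 6). Not NE.
(Std-C, Std-B): VendorX can switch to Std-B (1 → 9). Not NE.
(Std-C, Std-C): VendorY can switch to Std-B (4 → 8). Not NE.
(Std-C, Std-D): VendorY can switch to Std-B (1 → 8). Not NE.
(Std-C, Std-E): VendorY can switch to Std-B (2 → 8). Not NE.
(Std-D, Std-B): VendorX can switch to Std-B (3 → 9). Not NE.
(Std-D, Std-C): VendorX can switch to Std-C (5 → 9). Not NE.
(The remaining 2 profiles each have a profitable deviation by the same check.)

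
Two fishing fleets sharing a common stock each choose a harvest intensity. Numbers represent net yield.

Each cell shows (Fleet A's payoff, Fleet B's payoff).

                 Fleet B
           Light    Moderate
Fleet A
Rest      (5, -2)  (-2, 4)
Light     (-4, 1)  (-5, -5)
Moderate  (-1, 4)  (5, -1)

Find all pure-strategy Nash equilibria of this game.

There is no pure-strategy Nash equilibrium.

Check each profile: it is a Nash equilibrium iff no player can strictly gain by switching unilaterally.
(Rest, Light): Fleet B can switch to Moderate (-2 → 4). Not NE.
(Rest, Moderate): Fleet A can switch to Moderate (-2 → 5). Not NE.
(Light, Light): Fleet A can switch to Rest (-4 → 5). Not NE.
(Light, Moderate): Fleet A can switch to Rest (-5 → -2). Not NE.
(Moderate, Light): Fleet A can switch to Rest (-1 → 5). Not NE.
(Moderate, Moderate): Fleet B can switch to Light (-1 → 4). Not NE.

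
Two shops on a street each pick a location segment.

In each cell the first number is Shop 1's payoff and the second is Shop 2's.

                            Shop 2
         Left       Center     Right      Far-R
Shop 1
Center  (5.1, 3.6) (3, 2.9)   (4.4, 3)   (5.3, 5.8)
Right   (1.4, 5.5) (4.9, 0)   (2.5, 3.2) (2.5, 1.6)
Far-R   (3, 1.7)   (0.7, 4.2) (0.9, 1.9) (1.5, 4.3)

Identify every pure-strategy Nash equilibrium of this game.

(Center, Left): Shop 2 can switch to Far-R (3.6 → 5.8). Not NE.
(Center, Center): Shop 1 can switch to Right (3 → 4.9). Not NE.
(Center, Right): Shop 2 can switch to Left (3 → 3.6). Not NE.
(Center, Far-R): Shop 1 gets 5.3, best alternative 2.5; Shop 2 gets 5.8, best alternative 3.6. No profitable deviation — NE.
(Right, Left): Shop 1 can switch to Center (1.4 → 5.1). Not NE.
(Right, Center): Shop 2 can switch to Left (0 → 5.5). Not NE.
(Right, Right): Shop 1 can switch to Center (2.5 → 4.4). Not NE.
(The remaining 5 profiles each have a profitable deviation by the same check.)

(Center, Far-R)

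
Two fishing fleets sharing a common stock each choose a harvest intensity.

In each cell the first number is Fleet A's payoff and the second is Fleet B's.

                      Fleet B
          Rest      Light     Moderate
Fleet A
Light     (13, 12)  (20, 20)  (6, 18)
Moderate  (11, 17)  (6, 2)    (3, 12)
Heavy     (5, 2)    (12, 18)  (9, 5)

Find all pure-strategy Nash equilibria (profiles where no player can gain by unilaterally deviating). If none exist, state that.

Fleet A against Rest: payoffs 13, 11, 5 → best response Light.
Fleet A against Light: payoffs 20, 6, 12 → best response Light.
Fleet A against Moderate: payoffs 6, 3, 9 → best response Heavy.
Fleet B against Light: payoffs 12, 20, 18 → best response Light.
Fleet B against Moderate: payoffs 17, 2, 12 → best response Rest.
Fleet B against Heavy: payoffs 2, 18, 5 → best response Light.
Mutual best responses: (Light, Light).

Pure NE: (Light, Light)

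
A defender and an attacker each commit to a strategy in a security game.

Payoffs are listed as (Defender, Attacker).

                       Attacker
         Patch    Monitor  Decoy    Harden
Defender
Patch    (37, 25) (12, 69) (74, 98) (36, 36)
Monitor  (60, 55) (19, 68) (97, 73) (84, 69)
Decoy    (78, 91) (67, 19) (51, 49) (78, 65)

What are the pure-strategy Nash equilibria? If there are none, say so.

The pure Nash equilibria are (Monitor, Decoy); (Decoy, Patch).

Mark each player's best response to every combination of opponents' strategies; a profile where every player is best-responding is a pure Nash equilibrium.
Defender against Patch: payoffs 37, 60, 78 → best response Decoy.
Defender against Monitor: payoffs 12, 19, 67 → best response Decoy.
Defender against Decoy: payoffs 74, 97, 51 → best response Monitor.
Defender against Harden: payoffs 36, 84, 78 → best response Monitor.
Attacker against Patch: payoffs 25, 69, 98, 36 → best response Decoy.
Attacker against Monitor: payoffs 55, 68, 73, 69 → best response Decoy.
Attacker against Decoy: payoffs 91, 19, 49, 65 → best response Patch.
Mutual best responses: (Monitor, Decoy); (Decoy, Patch).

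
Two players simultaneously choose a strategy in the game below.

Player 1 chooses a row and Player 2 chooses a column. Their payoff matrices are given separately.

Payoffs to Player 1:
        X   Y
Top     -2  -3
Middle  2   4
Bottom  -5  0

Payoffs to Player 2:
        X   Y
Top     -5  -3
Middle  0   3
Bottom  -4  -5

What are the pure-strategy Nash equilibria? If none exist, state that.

The unique pure-strategy Nash equilibrium is (Middle, Y).

(Top, X): Player 1 can switch to Middle (-2 → 2). Not NE.
(Top, Y): Player 1 can switch to Middle (-3 → 4). Not NE.
(Middle, X): Player 2 can switch to Y (0 → 3). Not NE.
(Middle, Y): Player 1 gets 4, best alternative 0; Player 2 gets 3, best alternative 0. No profitable deviation — NE.
(Bottom, X): Player 1 can switch to Top (-5 → -2). Not NE.
(Bottom, Y): Player 1 can switch to Middle (0 → 4). Not NE.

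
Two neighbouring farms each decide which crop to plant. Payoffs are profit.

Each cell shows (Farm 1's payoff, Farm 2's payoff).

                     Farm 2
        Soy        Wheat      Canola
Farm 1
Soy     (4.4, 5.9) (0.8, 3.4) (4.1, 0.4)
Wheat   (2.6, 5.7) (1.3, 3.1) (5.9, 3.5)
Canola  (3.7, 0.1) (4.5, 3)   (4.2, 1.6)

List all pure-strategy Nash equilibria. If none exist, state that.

Farm 1 against Soy: payoffs 4.4, 2.6, 3.7 → best response Soy.
Farm 1 against Wheat: payoffs 0.8, 1.3, 4.5 → best response Canola.
Farm 1 against Canola: payoffs 4.1, 5.9, 4.2 → best response Wheat.
Farm 2 against Soy: payoffs 5.9, 3.4, 0.4 → best response Soy.
Farm 2 against Wheat: payoffs 5.7, 3.1, 3.5 → best response Soy.
Farm 2 against Canola: payoffs 0.1, 3, 1.6 → best response Wheat.
Mutual best responses: (Soy, Soy); (Canola, Wheat).

Pure-strategy Nash equilibria: (Soy, Soy); (Canola, Wheat)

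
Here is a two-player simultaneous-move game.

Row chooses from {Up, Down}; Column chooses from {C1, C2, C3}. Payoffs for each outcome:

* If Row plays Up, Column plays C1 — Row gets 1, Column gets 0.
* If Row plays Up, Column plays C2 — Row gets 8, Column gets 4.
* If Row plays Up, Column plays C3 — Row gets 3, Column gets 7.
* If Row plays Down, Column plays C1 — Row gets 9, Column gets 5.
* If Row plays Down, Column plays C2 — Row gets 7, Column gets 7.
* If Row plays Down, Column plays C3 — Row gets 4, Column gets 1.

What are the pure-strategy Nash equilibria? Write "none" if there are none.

This game has no pure Nash equilibrium.

(Up, C1): Row can switch to Down (1 → 9). Not NE.
(Up, C2): Column can switch to C3 (4 → 7). Not NE.
(Up, C3): Row can switch to Down (3 → 4). Not NE.
(Down, C1): Column can switch to C2 (5 → 7). Not NE.
(Down, C2): Row can switch to Up (7 → 8). Not NE.
(Down, C3): Column can switch to C1 (1 → 5). Not NE.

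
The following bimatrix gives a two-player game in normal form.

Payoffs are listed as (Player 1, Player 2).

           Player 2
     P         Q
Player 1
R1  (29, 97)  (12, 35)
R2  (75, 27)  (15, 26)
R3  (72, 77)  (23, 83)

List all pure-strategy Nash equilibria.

For each player, find the best response to each opponent profile; mutual best responses are the pure NE.
Player 1 against P: payoffs 29, 75, 72 → best response R2.
Player 1 against Q: payoffs 12, 15, 23 → best response R3.
Player 2 against R1: payoffs 97, 35 → best response P.
Player 2 against R2: payoffs 27, 26 → best response P.
Player 2 against R3: payoffs 77, 83 → best response Q.
Mutual best responses: (R2, P); (R3, Q).

Pure-strategy Nash equilibria: (R2, P), (R3, Q)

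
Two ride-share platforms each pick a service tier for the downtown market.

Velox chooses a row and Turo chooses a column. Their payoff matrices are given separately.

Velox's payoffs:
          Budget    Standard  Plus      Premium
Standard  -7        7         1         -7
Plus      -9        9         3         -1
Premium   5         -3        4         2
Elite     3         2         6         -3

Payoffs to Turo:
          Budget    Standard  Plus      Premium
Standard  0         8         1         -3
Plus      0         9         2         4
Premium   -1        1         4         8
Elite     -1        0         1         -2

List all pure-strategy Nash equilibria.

(Plus, Standard); (Premium, Premium); (Elite, Plus)

(Standard, Budget): Velox can switch to Premium (-7 → 5). Not NE.
(Standard, Standard): Velox can switch to Plus (7 → 9). Not NE.
(Standard, Plus): Velox can switch to Plus (1 → 3). Not NE.
(Standard, Premium): Velox can switch to Plus (-7 → -1). Not NE.
(Plus, Budget): Velox can switch to Standard (-9 → -7). Not NE.
(Plus, Standard): Velox gets 9, best alternative 7; Turo gets 9, best alternative 4. No profitable deviation — NE.
(Plus, Plus): Velox can switch to Premium (3 → 4). Not NE.
(Plus, Premium): Velox can switch to Premium (-1 → 2). Not NE.
(Premium, Budget): Turo can switch to Standard (-1 → 1). Not NE.
(Premium, Standard): Velox can switch to Standard (-3 → 7). Not NE.
(Premium, Plus): Velox can switch to Elite (4 → 6). Not NE.
(Premium, Premium): Velox gets 2, best alternative -1; Turo gets 8, best alternative 4. No profitable deviation — NE.
(Elite, Plus): Velox gets 6, best alternative 4; Turo gets 1, best alternative 0. No profitable deviation — NE.
(The remaining 3 profiles each have a profitable deviation by the same check.)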